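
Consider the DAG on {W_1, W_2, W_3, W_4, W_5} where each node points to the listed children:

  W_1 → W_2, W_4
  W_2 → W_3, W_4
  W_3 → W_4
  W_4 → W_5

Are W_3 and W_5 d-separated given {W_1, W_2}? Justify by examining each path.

No

3 paths connect W_3 and W_5; each must be blocked for d-separation to hold:
  1. W_3 ← W_2 ← W_1 → W_4 → W_5 — W_2:chain[blocks]; W_1:fork[blocks]; W_4:chain[open] ⇒ blocked
  2. W_3 ← W_2 → W_4 → W_5 — W_2:fork[blocks]; W_4:chain[open] ⇒ blocked
  3. W_3 → W_4 → W_5 — W_4:chain[open] ⇒ active
Because an active path exists, W_3 and W_5 are not d-separated.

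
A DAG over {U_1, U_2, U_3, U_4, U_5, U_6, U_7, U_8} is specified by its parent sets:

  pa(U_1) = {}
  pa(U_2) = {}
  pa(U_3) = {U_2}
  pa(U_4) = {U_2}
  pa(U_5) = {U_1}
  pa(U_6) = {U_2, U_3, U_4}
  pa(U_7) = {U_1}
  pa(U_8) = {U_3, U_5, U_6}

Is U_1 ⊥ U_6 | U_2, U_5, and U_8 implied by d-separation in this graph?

Enumerating the 4 paths from U_1 to U_6 and testing each for blocking by {U_2, U_5, U_8}:
  1. U_1 → U_5 → U_8 ← U_3 ← U_2 → U_4 → U_6 — U_5:chain[blocks]; U_8:collider[open]; U_3:chain[open]; U_2:fork[blocks]; U_4:chain[open] ⇒ blocked
  2. U_1 → U_5 → U_8 ← U_3 ← U_2 → U_6 — U_5:chain[blocks]; U_8:collider[open]; U_3:chain[open]; U_2:fork[blocks] ⇒ blocked
  3. U_1 → U_5 → U_8 ← U_3 → U_6 — U_5:chain[blocks]; U_8:collider[open]; U_3:fork[open] ⇒ blocked
  4. U_1 → U_5 → U_8 ← U_6 — U_5:chain[blocks]; U_8:collider[open] ⇒ blocked
Every path is blocked, so U_1 and U_6 are d-separated given {U_2, U_5, U_8}.

Yes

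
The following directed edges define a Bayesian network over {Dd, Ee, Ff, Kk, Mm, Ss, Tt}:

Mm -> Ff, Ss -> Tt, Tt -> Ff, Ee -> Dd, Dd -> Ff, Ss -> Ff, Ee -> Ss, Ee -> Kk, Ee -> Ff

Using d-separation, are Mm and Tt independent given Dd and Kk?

Yes

4 paths connect Mm and Tt; each must be blocked for d-separation to hold:
  1. Mm → Ff ← Ss → Tt — Ff:collider[blocks]; Ss:fork[open] ⇒ blocked
  2. Mm → Ff ← Ee → Ss → Tt — Ff:collider[blocks]; Ee:fork[open]; Ss:chain[open] ⇒ blocked
  3. Mm → Ff ← Tt — Ff:collider[blocks] ⇒ blocked
  4. Mm → Ff ← Dd ← Ee → Ss → Tt — Ff:collider[blocks]; Dd:chain[blocks]; Ee:fork[open]; Ss:chain[open] ⇒ blocked
Since every path is blocked, d-separation holds.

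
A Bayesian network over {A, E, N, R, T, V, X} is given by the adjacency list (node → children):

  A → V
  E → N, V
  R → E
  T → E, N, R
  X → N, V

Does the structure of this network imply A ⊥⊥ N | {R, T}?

Enumerating the 4 paths from A to N and testing each for blocking by {R, T}:
Path 1: A → V ← X → N
  V is a collider here and neither V nor any of its descendants is conditioned on, so the collider stays closed — the path is blocked at V.
Path 2: A → V ← E ← T → N
  V is a collider here and neither V nor any of its descendants is conditioned on, so the collider stays closed — the path is blocked at V.
Path 3: A → V ← E ← R ← T → N
  V is a collider here and neither V nor any of its descendants is conditioned on, so the collider stays closed — the path is blocked at V.
Path 4: A → V ← E → N
  V is a collider here and neither V nor any of its descendants is conditioned on, so the collider stays closed — the path is blocked at V.
Since every path is blocked, d-separation holds.

Yes — A and N are d-separated given {R, T}.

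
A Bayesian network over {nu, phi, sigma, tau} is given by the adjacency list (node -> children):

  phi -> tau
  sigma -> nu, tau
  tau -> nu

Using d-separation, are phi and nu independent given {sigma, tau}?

Yes

We examine all 2 paths between phi and nu:
  1. phi → tau → nu — tau:chain[blocks] ⇒ blocked
  2. phi → tau ← sigma → nu — tau:collider[open]; sigma:fork[blocks] ⇒ blocked
All paths are blocked; phi ⊥ nu | {sigma, tau} holds.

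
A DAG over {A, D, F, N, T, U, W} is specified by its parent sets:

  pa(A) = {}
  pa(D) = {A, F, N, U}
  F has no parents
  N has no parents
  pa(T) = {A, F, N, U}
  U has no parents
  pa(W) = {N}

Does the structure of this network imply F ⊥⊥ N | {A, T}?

No

Enumerating the 6 paths from F to N and testing each for blocking by {A, T}:
  1. F → D ← N — D:collider[blocks] ⇒ blocked
  2. F → D ← U → T ← N — D:collider[blocks]; U:fork[open]; T:collider[open] ⇒ blocked
  3. F → D ← A → T ← N — D:collider[blocks]; A:fork[blocks]; T:collider[open] ⇒ blocked
  4. F → T ← N — T:collider[open] ⇒ active
  5. F → T ← U → D ← N — T:collider[open]; U:fork[open]; D:collider[blocks] ⇒ blocked
  6. F → T ← A → D ← N — T:collider[open]; A:fork[blocks]; D:collider[blocks] ⇒ blocked
At least one path is unblocked, so d-separation fails.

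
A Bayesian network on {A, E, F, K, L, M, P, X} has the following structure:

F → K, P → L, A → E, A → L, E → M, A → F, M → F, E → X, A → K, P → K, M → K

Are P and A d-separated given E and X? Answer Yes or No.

There are 6 undirected paths between P and A; checking each against the conditioning set {E, X}:
Path 1: P → K ← A
  K is a collider here and neither K nor any of its descendants is conditioned on, so the collider stays closed — the path is blocked at K.
Path 2: P → K ← M → F ← A
  K is a collider here and neither K nor any of its descendants is conditioned on, so the collider stays closed — the path is blocked at K.
Path 3: P → K ← M ← E ← A
  K is a collider here and neither K nor any of its descendants is conditioned on, so the collider stays closed — the path is blocked at K.
Path 4: P → K ← F ← A
  K is a collider here and neither K nor any of its descendants is conditioned on, so the collider stays closed — the path is blocked at K.
Path 5: P → K ← F ← M ← E ← A
  K is a collider here and neither K nor any of its descendants is conditioned on, so the collider stays closed — the path is blocked at K.
Path 6: P → L ← A
  L is a collider here and neither L nor any of its descendants is conditioned on, so the collider stays closed — the path is blocked at L.
Since every path is blocked, d-separation holds.

Yes — P and A are d-separated given {E, X}.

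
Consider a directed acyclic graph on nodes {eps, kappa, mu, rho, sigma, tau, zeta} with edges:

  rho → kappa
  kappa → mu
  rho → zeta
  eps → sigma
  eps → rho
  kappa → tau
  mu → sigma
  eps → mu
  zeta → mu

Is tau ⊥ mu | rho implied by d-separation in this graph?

Enumerating the 4 paths from tau to mu and testing each for blocking by {rho}:
Path 1: tau ← kappa → mu
  kappa is a fork and kappa is not conditioned on — no node blocks this path, so it is active.
Path 2: tau ← kappa ← rho ← eps → mu
  rho is a chain here and rho is conditioned on, so the path is blocked at rho.
Path 3: tau ← kappa ← rho ← eps → sigma ← mu
  rho is a chain here and rho is conditioned on, so the path is blocked at rho.
Path 4: tau ← kappa ← rho → zeta → mu
  rho is a fork here and rho is conditioned on, so the path is blocked at rho.
Since the path tau ← kappa → mu is active, tau and mu are not d-separated given {rho}.

No — tau and mu are not d-separated given {rho}.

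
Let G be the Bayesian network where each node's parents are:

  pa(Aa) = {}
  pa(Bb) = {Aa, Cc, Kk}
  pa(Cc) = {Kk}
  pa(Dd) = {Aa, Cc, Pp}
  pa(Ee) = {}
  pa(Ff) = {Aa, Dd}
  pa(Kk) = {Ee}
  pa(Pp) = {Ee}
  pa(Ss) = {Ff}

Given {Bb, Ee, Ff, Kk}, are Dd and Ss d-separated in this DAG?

Yes

We examine all 6 paths between Dd and Ss:
Path 1: Dd → Ff → Ss
  Ff is a chain here and Ff is conditioned on, so the path is blocked at Ff.
Path 2: Dd ← Cc → Bb ← Aa → Ff → Ss
  Ff is a chain here and Ff is conditioned on, so the path is blocked at Ff.
Path 3: Dd ← Cc ← Kk → Bb ← Aa → Ff → Ss
  Kk is a fork here and Kk is conditioned on, so the path is blocked at Kk.
Path 4: Dd ← Pp ← Ee → Kk → Bb ← Aa → Ff → Ss
  Ee is a fork here and Ee is conditioned on, so the path is blocked at Ee.
Path 5: Dd ← Pp ← Ee → Kk → Cc → Bb ← Aa → Ff → Ss
  Ee is a fork here and Ee is conditioned on, so the path is blocked at Ee.
Path 6: Dd ← Aa → Ff → Ss
  Ff is a chain here and Ff is conditioned on, so the path is blocked at Ff.
Every path is blocked, so Dd and Ss are d-separated given {Bb, Ee, Ff, Kk}.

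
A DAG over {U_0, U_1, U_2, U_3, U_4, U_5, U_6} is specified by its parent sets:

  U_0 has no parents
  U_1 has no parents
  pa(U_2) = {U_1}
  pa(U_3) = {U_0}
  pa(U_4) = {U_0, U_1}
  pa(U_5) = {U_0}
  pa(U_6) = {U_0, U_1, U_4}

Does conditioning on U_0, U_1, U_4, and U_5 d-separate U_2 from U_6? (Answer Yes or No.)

Yes

3 paths connect U_2 and U_6; each must be blocked for d-separation to hold:
Path 1: U_2 ← U_1 → U_6
  U_1 is a fork here and U_1 is conditioned on, so the path is blocked at U_1.
Path 2: U_2 ← U_1 → U_4 → U_6
  U_1 is a fork here and U_1 is conditioned on, so the path is blocked at U_1.
Path 3: U_2 ← U_1 → U_4 ← U_0 → U_6
  U_1 is a fork here and U_1 is conditioned on, so the path is blocked at U_1.
All paths are blocked; U_2 ⊥ U_6 | {U_0, U_1, U_4, U_5} holds.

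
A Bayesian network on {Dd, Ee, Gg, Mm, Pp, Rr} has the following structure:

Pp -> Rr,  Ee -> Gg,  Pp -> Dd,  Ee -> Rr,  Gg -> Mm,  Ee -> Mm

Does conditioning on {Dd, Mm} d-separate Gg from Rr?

No

There are 2 undirected paths between Gg and Rr; checking each against the conditioning set {Dd, Mm}:
Path 1: Gg → Mm ← Ee → Rr
  Mm is a collider and Mm is conditioned on, which opens it; Ee is a fork and Ee is not conditioned on — no node blocks this path, so it is active.
Path 2: Gg ← Ee → Rr
  Ee is a fork and Ee is not conditioned on — no node blocks this path, so it is active.
At least one path is unblocked, so d-separation fails.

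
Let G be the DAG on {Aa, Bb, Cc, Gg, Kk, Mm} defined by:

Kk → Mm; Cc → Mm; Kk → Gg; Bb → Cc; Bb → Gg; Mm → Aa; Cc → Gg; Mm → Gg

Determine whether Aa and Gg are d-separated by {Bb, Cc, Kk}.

No

We examine all 4 paths between Aa and Gg:
  1. Aa ← Mm → Gg — Mm:fork[open] ⇒ active
  2. Aa ← Mm ← Kk → Gg — Mm:chain[open]; Kk:fork[blocks] ⇒ blocked
  3. Aa ← Mm ← Cc → Gg — Mm:chain[open]; Cc:fork[blocks] ⇒ blocked
  4. Aa ← Mm ← Cc ← Bb → Gg — Mm:chain[open]; Cc:chain[blocks]; Bb:fork[blocks] ⇒ blocked
Since the path Aa ← Mm → Gg is active, Aa and Gg are not d-separated given {Bb, Cc, Kk}.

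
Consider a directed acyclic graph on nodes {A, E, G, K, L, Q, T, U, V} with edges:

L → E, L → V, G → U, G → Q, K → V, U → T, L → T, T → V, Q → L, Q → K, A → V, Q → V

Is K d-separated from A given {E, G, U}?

Enumerating the 6 paths from K to A and testing each for blocking by {E, G, U}:
  1. K → V ← A — V:collider[blocks] ⇒ blocked
  2. K ← Q → V ← A — Q:fork[open]; V:collider[blocks] ⇒ blocked
  3. K ← Q ← G → U → T → V ← A — Q:chain[open]; G:fork[blocks]; U:chain[blocks]; T:chain[open]; V:collider[blocks] ⇒ blocked
  4. K ← Q ← G → U → T ← L → V ← A — Q:chain[open]; G:fork[blocks]; U:chain[blocks]; T:collider[blocks]; L:fork[open]; V:collider[blocks] ⇒ blocked
  5. K ← Q → L → T → V ← A — Q:fork[open]; L:chain[open]; T:chain[open]; V:collider[blocks] ⇒ blocked
  6. K ← Q → L → V ← A — Q:fork[open]; L:chain[open]; V:collider[blocks] ⇒ blocked
Since every path is blocked, d-separation holds.

Yes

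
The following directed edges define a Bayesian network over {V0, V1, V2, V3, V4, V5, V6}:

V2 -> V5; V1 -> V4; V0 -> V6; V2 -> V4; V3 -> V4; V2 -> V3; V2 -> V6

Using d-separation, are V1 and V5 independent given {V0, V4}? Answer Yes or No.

No

Enumerating the 2 paths from V1 to V5 and testing each for blocking by {V0, V4}:
Path 1: V1 → V4 ← V3 ← V2 → V5
  V4 is a collider and V4 is conditioned on, which opens it; V3 is a chain and V3 is not conditioned on; V2 is a fork and V2 is not conditioned on — no node blocks this path, so it is active.
Path 2: V1 → V4 ← V2 → V5
  V4 is a collider and V4 is conditioned on, which opens it; V2 is a fork and V2 is not conditioned on — no node blocks this path, so it is active.
At least one path is unblocked, so d-separation fails.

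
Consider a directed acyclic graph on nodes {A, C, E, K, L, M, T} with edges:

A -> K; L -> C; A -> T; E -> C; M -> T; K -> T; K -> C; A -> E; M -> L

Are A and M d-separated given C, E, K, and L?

Yes

There are 6 undirected paths between A and M; checking each against the conditioning set {C, E, K, L}:
Path 1: A → E → C ← L ← M
  E is a chain here and E is conditioned on, so the path is blocked at E.
Path 2: A → E → C ← K → T ← M
  E is a chain here and E is conditioned on, so the path is blocked at E.
Path 3: A → T ← M
  T is a collider here and neither T nor any of its descendants is conditioned on, so the collider stays closed — the path is blocked at T.
Path 4: A → T ← K → C ← L ← M
  T is a collider here and neither T nor any of its descendants is conditioned on, so the collider stays closed — the path is blocked at T.
Path 5: A → K → T ← M
  K is a chain here and K is conditioned on, so the path is blocked at K.
Path 6: A → K → C ← L ← M
  K is a chain here and K is conditioned on, so the path is blocked at K.
All paths are blocked; A ⊥ M | {C, E, K, L} holds.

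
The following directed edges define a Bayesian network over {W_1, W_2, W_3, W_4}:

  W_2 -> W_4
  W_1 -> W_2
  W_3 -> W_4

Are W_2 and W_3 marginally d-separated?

There is one path between W_2 and W_3:
Path 1: W_2 → W_4 ← W_3
  W_4 is a collider here and neither W_4 nor any of its descendants is conditioned on, so the collider stays closed — the path is blocked at W_4.
All paths are blocked; W_2 ⊥ W_3 | ∅ holds.

Yes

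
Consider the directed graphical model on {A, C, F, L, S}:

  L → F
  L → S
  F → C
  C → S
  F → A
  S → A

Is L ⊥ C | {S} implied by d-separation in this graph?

No — L and C are not d-separated given {S}.

Enumerating the 4 paths from L to C and testing each for blocking by {S}:
Path 1: L → S → A ← F → C
  S is a chain here and S is conditioned on, so the path is blocked at S.
Path 2: L → S ← C
  S is a collider and S is conditioned on, which opens it — no node blocks this path, so it is active.
Path 3: L → F → A ← S ← C
  A is a collider here and neither A nor any of its descendants is conditioned on, so the collider stays closed — the path is blocked at A.
Path 4: L → F → C
  F is a chain and F is not conditioned on — no node blocks this path, so it is active.
Since the path L → S ← C is active, L and C are not d-separated given {S}.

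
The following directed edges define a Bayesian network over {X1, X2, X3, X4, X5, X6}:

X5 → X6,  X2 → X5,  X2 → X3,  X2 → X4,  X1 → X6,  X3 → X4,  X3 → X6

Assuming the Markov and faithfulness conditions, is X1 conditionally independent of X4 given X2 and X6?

4 paths connect X1 and X4; each must be blocked for d-separation to hold:
Path 1: X1 → X6 ← X3 ← X2 → X4
  X2 is a fork here and X2 is conditioned on, so the path is blocked at X2.
Path 2: X1 → X6 ← X3 → X4
  X6 is a collider and X6 is conditioned on, which opens it; X3 is a fork and X3 is not conditioned on — no node blocks this path, so it is active.
Path 3: X1 → X6 ← X5 ← X2 → X3 → X4
  X2 is a fork here and X2 is conditioned on, so the path is blocked at X2.
Path 4: X1 → X6 ← X5 ← X2 → X4
  X2 is a fork here and X2 is conditioned on, so the path is blocked at X2.
At least one path is unblocked, so d-separation fails.

No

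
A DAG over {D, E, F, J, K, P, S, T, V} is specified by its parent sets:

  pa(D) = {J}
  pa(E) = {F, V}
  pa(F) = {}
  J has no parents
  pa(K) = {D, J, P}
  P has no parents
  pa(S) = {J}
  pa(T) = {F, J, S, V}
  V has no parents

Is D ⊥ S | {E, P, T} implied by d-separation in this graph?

No — D and S are not d-separated given {E, P, T}.

4 paths connect D and S; each must be blocked for d-separation to hold:
  1. D ← J → T ← S — J:fork[open]; T:collider[open] ⇒ active
  2. D ← J → S — J:fork[open] ⇒ active
  3. D → K ← J → T ← S — K:collider[blocks]; J:fork[open]; T:collider[open] ⇒ blocked
  4. D → K ← J → S — K:collider[blocks]; J:fork[open] ⇒ blocked
Since the path D ← J → T ← S is active, D and S are not d-separated given {E, P, T}.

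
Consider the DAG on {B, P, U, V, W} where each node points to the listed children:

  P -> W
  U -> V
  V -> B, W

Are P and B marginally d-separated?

Yes

Only one path connects P and B:
  1. P → W ← V → B — W:collider[blocks]; V:fork[open] ⇒ blocked
Every path is blocked, so P and B are d-separated given ∅.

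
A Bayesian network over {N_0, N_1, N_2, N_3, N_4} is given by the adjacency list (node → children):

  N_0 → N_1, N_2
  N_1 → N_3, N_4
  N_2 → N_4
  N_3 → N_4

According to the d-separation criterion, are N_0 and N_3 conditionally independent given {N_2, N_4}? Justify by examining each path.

No

There are 4 undirected paths between N_0 and N_3; checking each against the conditioning set {N_2, N_4}:
  1. N_0 → N_2 → N_4 ← N_1 → N_3 — N_2:chain[blocks]; N_4:collider[open]; N_1:fork[open] ⇒ blocked
  2. N_0 → N_2 → N_4 ← N_3 — N_2:chain[blocks]; N_4:collider[open] ⇒ blocked
  3. N_0 → N_1 → N_4 ← N_3 — N_1:chain[open]; N_4:collider[open] ⇒ active
  4. N_0 → N_1 → N_3 — N_1:chain[open] ⇒ active
At least one path is unblocked, so d-separation fails.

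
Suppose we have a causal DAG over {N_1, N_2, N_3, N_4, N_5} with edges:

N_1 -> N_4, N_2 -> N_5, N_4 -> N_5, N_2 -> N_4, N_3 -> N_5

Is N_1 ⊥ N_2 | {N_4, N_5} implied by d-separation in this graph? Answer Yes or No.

2 paths connect N_1 and N_2; each must be blocked for d-separation to hold:
  1. N_1 → N_4 → N_5 ← N_2 — N_4:chain[blocks]; N_5:collider[open] ⇒ blocked
  2. N_1 → N_4 ← N_2 — N_4:collider[open] ⇒ active
Since the path N_1 → N_4 ← N_2 is active, N_1 and N_2 are not d-separated given {N_4, N_5}.

No — N_1 and N_2 are not d-separated given {N_4, N_5}.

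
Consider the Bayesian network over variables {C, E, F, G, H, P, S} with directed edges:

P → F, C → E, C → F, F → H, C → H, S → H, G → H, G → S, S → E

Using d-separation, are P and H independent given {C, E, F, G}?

We examine all 4 paths between P and H:
Path 1: P → F ← C → H
  C is a fork here and C is conditioned on, so the path is blocked at C.
Path 2: P → F ← C → E ← S → H
  C is a fork here and C is conditioned on, so the path is blocked at C.
Path 3: P → F ← C → E ← S ← G → H
  C is a fork here and C is conditioned on, so the path is blocked at C.
Path 4: P → F → H
  F is a chain here and F is conditioned on, so the path is blocked at F.
Every path is blocked, so P and H are d-separated given {C, E, F, G}.

Yes — P and H are d-separated given {C, E, F, G}.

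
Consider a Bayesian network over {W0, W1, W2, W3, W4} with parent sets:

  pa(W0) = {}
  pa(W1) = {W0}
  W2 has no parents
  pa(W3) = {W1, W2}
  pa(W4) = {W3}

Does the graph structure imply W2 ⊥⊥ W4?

The only undirected path from W2 to W4 is:
Path 1: W2 → W3 → W4
  W3 is a chain and W3 is not conditioned on — no node blocks this path, so it is active.
At least one path is unblocked, so d-separation fails.

No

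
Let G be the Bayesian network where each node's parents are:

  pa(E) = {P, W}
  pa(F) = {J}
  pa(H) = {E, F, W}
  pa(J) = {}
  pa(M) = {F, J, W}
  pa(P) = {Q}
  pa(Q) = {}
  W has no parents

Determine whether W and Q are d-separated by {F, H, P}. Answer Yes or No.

4 paths connect W and Q; each must be blocked for d-separation to hold:
Path 1: W → E ← P ← Q
  P is a chain here and P is conditioned on, so the path is blocked at P.
Path 2: W → M ← J → F → H ← E ← P ← Q
  M is a collider here and neither M nor any of its descendants is conditioned on, so the collider stays closed — the path is blocked at M.
Path 3: W → M ← F → H ← E ← P ← Q
  M is a collider here and neither M nor any of its descendants is conditioned on, so the collider stays closed — the path is blocked at M.
Path 4: W → H ← E ← P ← Q
  P is a chain here and P is conditioned on, so the path is blocked at P.
All paths are blocked; W ⊥ Q | {F, H, P} holds.

Yes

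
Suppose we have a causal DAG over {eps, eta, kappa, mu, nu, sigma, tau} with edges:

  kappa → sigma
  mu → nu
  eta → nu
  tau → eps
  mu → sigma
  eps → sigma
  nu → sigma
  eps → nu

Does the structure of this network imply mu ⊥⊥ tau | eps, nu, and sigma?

There are 4 undirected paths between mu and tau; checking each against the conditioning set {eps, nu, sigma}:
Path 1: mu → nu → sigma ← eps ← tau
  nu is a chain here and nu is conditioned on, so the path is blocked at nu.
Path 2: mu → nu ← eps ← tau
  eps is a chain here and eps is conditioned on, so the path is blocked at eps.
Path 3: mu → sigma ← nu ← eps ← tau
  nu is a chain here and nu is conditioned on, so the path is blocked at nu.
Path 4: mu → sigma ← eps ← tau
  eps is a chain here and eps is conditioned on, so the path is blocked at eps.
Since every path is blocked, d-separation holds.

Yes — mu and tau are d-separated given {eps, nu, sigma}.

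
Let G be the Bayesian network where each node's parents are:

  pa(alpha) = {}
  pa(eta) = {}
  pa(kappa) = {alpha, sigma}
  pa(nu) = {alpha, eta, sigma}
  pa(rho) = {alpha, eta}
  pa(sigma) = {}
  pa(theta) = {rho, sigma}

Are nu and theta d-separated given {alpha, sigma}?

No

We examine all 6 paths between nu and theta:
  1. nu ← alpha → kappa ← sigma → theta — alpha:fork[blocks]; kappa:collider[blocks]; sigma:fork[blocks] ⇒ blocked
  2. nu ← alpha → rho → theta — alpha:fork[blocks]; rho:chain[open] ⇒ blocked
  3. nu ← eta → rho → theta — eta:fork[open]; rho:chain[open] ⇒ active
  4. nu ← eta → rho ← alpha → kappa ← sigma → theta — eta:fork[open]; rho:collider[blocks]; alpha:fork[blocks]; kappa:collider[blocks]; sigma:fork[blocks] ⇒ blocked
  5. nu ← sigma → theta — sigma:fork[blocks] ⇒ blocked
  6. nu ← sigma → kappa ← alpha → rho → theta — sigma:fork[blocks]; kappa:collider[blocks]; alpha:fork[blocks]; rho:chain[open] ⇒ blocked
Because an active path exists, nu and theta are not d-separated.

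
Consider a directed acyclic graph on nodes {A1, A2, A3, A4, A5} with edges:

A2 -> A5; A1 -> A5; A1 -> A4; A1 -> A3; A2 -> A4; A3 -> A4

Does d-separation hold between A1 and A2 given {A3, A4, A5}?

Enumerating the 3 paths from A1 to A2 and testing each for blocking by {A3, A4, A5}:
  1. A1 → A4 ← A2 — A4:collider[open] ⇒ active
  2. A1 → A3 → A4 ← A2 — A3:chain[blocks]; A4:collider[open] ⇒ blocked
  3. A1 → A5 ← A2 — A5:collider[open] ⇒ active
At least one path is unblocked, so d-separation fails.

No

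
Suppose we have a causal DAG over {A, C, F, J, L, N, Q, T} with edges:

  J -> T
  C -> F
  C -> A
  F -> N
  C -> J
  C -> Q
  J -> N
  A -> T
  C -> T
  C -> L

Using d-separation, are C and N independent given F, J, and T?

Yes — C and N are d-separated given {F, J, T}.

We examine all 4 paths between C and N:
  1. C → A → T ← J → N — A:chain[open]; T:collider[open]; J:fork[blocks] ⇒ blocked
  2. C → T ← J → N — T:collider[open]; J:fork[blocks] ⇒ blocked
  3. C → J → N — J:chain[blocks] ⇒ blocked
  4. C → F → N — F:chain[blocks] ⇒ blocked
Since every path is blocked, d-separation holds.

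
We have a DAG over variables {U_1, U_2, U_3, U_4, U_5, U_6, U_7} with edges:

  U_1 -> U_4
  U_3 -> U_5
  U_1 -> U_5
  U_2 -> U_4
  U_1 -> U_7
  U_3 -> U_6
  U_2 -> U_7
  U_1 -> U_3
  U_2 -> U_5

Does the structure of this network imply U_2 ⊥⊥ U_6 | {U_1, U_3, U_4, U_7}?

Yes

There are 6 undirected paths between U_2 and U_6; checking each against the conditioning set {U_1, U_3, U_4, U_7}:
  1. U_2 → U_5 ← U_1 → U_3 → U_6 — U_5:collider[blocks]; U_1:fork[blocks]; U_3:chain[blocks] ⇒ blocked
  2. U_2 → U_5 ← U_3 → U_6 — U_5:collider[blocks]; U_3:fork[blocks] ⇒ blocked
  3. U_2 → U_7 ← U_1 → U_3 → U_6 — U_7:collider[open]; U_1:fork[blocks]; U_3:chain[blocks] ⇒ blocked
  4. U_2 → U_7 ← U_1 → U_5 ← U_3 → U_6 — U_7:collider[open]; U_1:fork[blocks]; U_5:collider[blocks]; U_3:fork[blocks] ⇒ blocked
  5. U_2 → U_4 ← U_1 → U_3 → U_6 — U_4:collider[open]; U_1:fork[blocks]; U_3:chain[blocks] ⇒ blocked
  6. U_2 → U_4 ← U_1 → U_5 ← U_3 → U_6 — U_4:collider[open]; U_1:fork[blocks]; U_5:collider[blocks]; U_3:fork[blocks] ⇒ blocked
All paths are blocked; U_2 ⊥ U_6 | {U_1, U_3, U_4, U_7} holds.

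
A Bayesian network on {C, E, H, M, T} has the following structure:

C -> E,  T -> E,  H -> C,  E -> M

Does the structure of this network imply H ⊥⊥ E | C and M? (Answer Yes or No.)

Yes — H and E are d-separated given {C, M}.

The only undirected path from H to E is:
  1. H → C → E — C:chain[blocks] ⇒ blocked
Every path is blocked, so H and E are d-separated given {C, M}.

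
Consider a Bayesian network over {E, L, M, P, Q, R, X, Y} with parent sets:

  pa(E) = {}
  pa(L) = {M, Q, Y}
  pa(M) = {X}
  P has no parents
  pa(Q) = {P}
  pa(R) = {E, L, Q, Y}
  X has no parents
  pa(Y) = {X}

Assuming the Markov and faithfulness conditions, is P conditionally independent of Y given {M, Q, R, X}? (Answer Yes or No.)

We examine all 6 paths between P and Y:
Path 1: P → Q → L ← M ← X → Y
  Q is a chain here and Q is conditioned on, so the path is blocked at Q.
Path 2: P → Q → L ← Y
  Q is a chain here and Q is conditioned on, so the path is blocked at Q.
Path 3: P → Q → L → R ← Y
  Q is a chain here and Q is conditioned on, so the path is blocked at Q.
Path 4: P → Q → R ← L ← M ← X → Y
  Q is a chain here and Q is conditioned on, so the path is blocked at Q.
Path 5: P → Q → R ← L ← Y
  Q is a chain here and Q is conditioned on, so the path is blocked at Q.
Path 6: P → Q → R ← Y
  Q is a chain here and Q is conditioned on, so the path is blocked at Q.
All paths are blocked; P ⊥ Y | {M, Q, R, X} holds.

Yes — P and Y are d-separated given {M, Q, R, X}.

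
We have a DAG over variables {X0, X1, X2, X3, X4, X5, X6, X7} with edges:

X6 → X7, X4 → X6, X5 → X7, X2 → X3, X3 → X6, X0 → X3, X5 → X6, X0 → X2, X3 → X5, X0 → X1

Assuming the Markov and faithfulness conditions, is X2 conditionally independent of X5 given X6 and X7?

No

Enumerating the 6 paths from X2 to X5 and testing each for blocking by {X6, X7}:
Path 1: X2 → X3 → X5
  X3 is a chain and X3 is not conditioned on — no node blocks this path, so it is active.
Path 2: X2 → X3 → X6 → X7 ← X5
  X6 is a chain here and X6 is conditioned on, so the path is blocked at X6.
Path 3: X2 → X3 → X6 ← X5
  X3 is a chain and X3 is not conditioned on; X6 is a collider and X6 is conditioned on, which opens it — no node blocks this path, so it is active.
Path 4: X2 ← X0 → X3 → X5
  X0 is a fork and X0 is not conditioned on; X3 is a chain and X3 is not conditioned on — no node blocks this path, so it is active.
Path 5: X2 ← X0 → X3 → X6 → X7 ← X5
  X6 is a chain here and X6 is conditioned on, so the path is blocked at X6.
Path 6: X2 ← X0 → X3 → X6 ← X5
  X0 is a fork and X0 is not conditioned on; X3 is a chain and X3 is not conditioned on; X6 is a collider and X6 is conditioned on, which opens it — no node blocks this path, so it is active.
Because an active path exists, X2 and X5 are not d-separated.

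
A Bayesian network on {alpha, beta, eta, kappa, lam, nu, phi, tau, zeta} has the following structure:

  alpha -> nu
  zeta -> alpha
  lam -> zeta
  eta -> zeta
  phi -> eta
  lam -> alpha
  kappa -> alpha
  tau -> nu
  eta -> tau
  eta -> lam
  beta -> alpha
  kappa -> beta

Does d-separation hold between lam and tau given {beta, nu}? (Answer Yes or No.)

No

6 paths connect lam and tau; each must be blocked for d-separation to hold:
  1. lam → alpha ← zeta ← eta → tau — alpha:collider[open]; zeta:chain[open]; eta:fork[open] ⇒ active
  2. lam → alpha → nu ← tau — alpha:chain[open]; nu:collider[open] ⇒ active
  3. lam → zeta → alpha → nu ← tau — zeta:chain[open]; alpha:chain[open]; nu:collider[open] ⇒ active
  4. lam → zeta ← eta → tau — zeta:collider[open]; eta:fork[open] ⇒ active
  5. lam ← eta → tau — eta:fork[open] ⇒ active
  6. lam ← eta → zeta → alpha → nu ← tau — eta:fork[open]; zeta:chain[open]; alpha:chain[open]; nu:collider[open] ⇒ active
At least one path is unblocked, so d-separation fails.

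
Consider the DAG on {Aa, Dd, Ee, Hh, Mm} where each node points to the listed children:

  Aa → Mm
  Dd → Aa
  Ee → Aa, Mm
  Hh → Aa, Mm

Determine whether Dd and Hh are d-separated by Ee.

Yes

We examine all 3 paths between Dd and Hh:
Path 1: Dd → Aa ← Ee → Mm ← Hh
  Aa is a collider here and neither Aa nor any of its descendants is conditioned on, so the collider stays closed — the path is blocked at Aa.
Path 2: Dd → Aa → Mm ← Hh
  Mm is a collider here and neither Mm nor any of its descendants is conditioned on, so the collider stays closed — the path is blocked at Mm.
Path 3: Dd → Aa ← Hh
  Aa is a collider here and neither Aa nor any of its descendants is conditioned on, so the collider stays closed — the path is blocked at Aa.
All paths are blocked; Dd ⊥ Hh | {Ee} holds.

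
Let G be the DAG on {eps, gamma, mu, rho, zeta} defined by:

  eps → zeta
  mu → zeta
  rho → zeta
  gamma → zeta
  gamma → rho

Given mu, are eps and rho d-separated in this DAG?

We examine all 2 paths between eps and rho:
Path 1: eps → zeta ← rho
  zeta is a collider here and neither zeta nor any of its descendants is conditioned on, so the collider stays closed — the path is blocked at zeta.
Path 2: eps → zeta ← gamma → rho
  zeta is a collider here and neither zeta nor any of its descendants is conditioned on, so the collider stays closed — the path is blocked at zeta.
Since every path is blocked, d-separation holds.

Yes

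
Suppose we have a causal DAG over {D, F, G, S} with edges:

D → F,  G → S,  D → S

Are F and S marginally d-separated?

No

Only one path connects F and S:
  1. F ← D → S — D:fork[open] ⇒ active
At least one path is unblocked, so d-separation fails.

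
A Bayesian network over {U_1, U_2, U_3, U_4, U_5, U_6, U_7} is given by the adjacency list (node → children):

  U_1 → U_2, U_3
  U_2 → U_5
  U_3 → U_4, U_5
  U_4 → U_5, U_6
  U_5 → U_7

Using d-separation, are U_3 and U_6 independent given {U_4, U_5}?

Yes — U_3 and U_6 are d-separated given {U_4, U_5}.

3 paths connect U_3 and U_6; each must be blocked for d-separation to hold:
Path 1: U_3 ← U_1 → U_2 → U_5 ← U_4 → U_6
  U_4 is a fork here and U_4 is conditioned on, so the path is blocked at U_4.
Path 2: U_3 → U_5 ← U_4 → U_6
  U_4 is a fork here and U_4 is conditioned on, so the path is blocked at U_4.
Path 3: U_3 → U_4 → U_6
  U_4 is a chain here and U_4 is conditioned on, so the path is blocked at U_4.
Every path is blocked, so U_3 and U_6 are d-separated given {U_4, U_5}.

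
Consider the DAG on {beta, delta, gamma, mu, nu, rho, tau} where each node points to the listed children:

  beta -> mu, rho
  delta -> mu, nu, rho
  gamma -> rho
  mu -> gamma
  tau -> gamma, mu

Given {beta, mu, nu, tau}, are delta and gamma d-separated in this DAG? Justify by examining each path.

Enumerating the 6 paths from delta to gamma and testing each for blocking by {beta, mu, nu, tau}:
Path 1: delta → rho ← gamma
  rho is a collider here and neither rho nor any of its descendants is conditioned on, so the collider stays closed — the path is blocked at rho.
Path 2: delta → rho ← beta → mu → gamma
  rho is a collider here and neither rho nor any of its descendants is conditioned on, so the collider stays closed — the path is blocked at rho.
Path 3: delta → rho ← beta → mu ← tau → gamma
  rho is a collider here and neither rho nor any of its descendants is conditioned on, so the collider stays closed — the path is blocked at rho.
Path 4: delta → mu → gamma
  mu is a chain here and mu is conditioned on, so the path is blocked at mu.
Path 5: delta → mu ← beta → rho ← gamma
  beta is a fork here and beta is conditioned on, so the path is blocked at beta.
Path 6: delta → mu ← tau → gamma
  tau is a fork here and tau is conditioned on, so the path is blocked at tau.
Since every path is blocked, d-separation holds.

Yes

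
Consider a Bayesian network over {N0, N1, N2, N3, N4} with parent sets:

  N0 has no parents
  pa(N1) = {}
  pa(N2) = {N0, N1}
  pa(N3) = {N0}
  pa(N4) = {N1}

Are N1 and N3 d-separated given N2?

There is one path between N1 and N3:
Path 1: N1 → N2 ← N0 → N3
  N2 is a collider and N2 is conditioned on, which opens it; N0 is a fork and N0 is not conditioned on — no node blocks this path, so it is active.
Since the path N1 → N2 ← N0 → N3 is active, N1 and N3 are not d-separated given {N2}.

No — N1 and N3 are not d-separated given {N2}.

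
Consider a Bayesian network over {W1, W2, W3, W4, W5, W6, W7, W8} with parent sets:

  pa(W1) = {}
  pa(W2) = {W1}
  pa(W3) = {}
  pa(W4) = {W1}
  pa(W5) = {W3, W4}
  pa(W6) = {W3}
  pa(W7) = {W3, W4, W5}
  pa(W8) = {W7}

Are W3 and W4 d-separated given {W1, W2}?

Enumerating the 4 paths from W3 to W4 and testing each for blocking by {W1, W2}:
Path 1: W3 → W7 ← W4
  W7 is a collider here and neither W7 nor any of its descendants is conditioned on, so the collider stays closed — the path is blocked at W7.
Path 2: W3 → W7 ← W5 ← W4
  W7 is a collider here and neither W7 nor any of its descendants is conditioned on, so the collider stays closed — the path is blocked at W7.
Path 3: W3 → W5 ← W4
  W5 is a collider here and neither W5 nor any of its descendants is conditioned on, so the collider stays closed — the path is blocked at W5.
Path 4: W3 → W5 → W7 ← W4
  W7 is a collider here and neither W7 nor any of its descendants is conditioned on, so the collider stays closed — the path is blocked at W7.
All paths are blocked; W3 ⊥ W4 | {W1, W2} holds.

Yes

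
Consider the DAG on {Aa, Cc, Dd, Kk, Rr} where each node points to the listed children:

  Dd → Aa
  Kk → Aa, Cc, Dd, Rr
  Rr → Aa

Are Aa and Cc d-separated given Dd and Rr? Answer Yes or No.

Enumerating the 3 paths from Aa to Cc and testing each for blocking by {Dd, Rr}:
Path 1: Aa ← Kk → Cc
  Kk is a fork and Kk is not conditioned on — no node blocks this path, so it is active.
Path 2: Aa ← Dd ← Kk → Cc
  Dd is a chain here and Dd is conditioned on, so the path is blocked at Dd.
Path 3: Aa ← Rr ← Kk → Cc
  Rr is a chain here and Rr is conditioned on, so the path is blocked at Rr.
Since the path Aa ← Kk → Cc is active, Aa and Cc are not d-separated given {Dd, Rr}.

No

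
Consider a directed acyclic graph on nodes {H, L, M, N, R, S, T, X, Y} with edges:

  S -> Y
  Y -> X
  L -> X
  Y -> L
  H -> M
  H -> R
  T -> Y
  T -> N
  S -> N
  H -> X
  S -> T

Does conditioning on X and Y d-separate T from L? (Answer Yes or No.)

6 paths connect T and L; each must be blocked for d-separation to hold:
Path 1: T ← S → Y → X ← L
  Y is a chain here and Y is conditioned on, so the path is blocked at Y.
Path 2: T ← S → Y → L
  Y is a chain here and Y is conditioned on, so the path is blocked at Y.
Path 3: T → N ← S → Y → X ← L
  N is a collider here and neither N nor any of its descendants is conditioned on, so the collider stays closed — the path is blocked at N.
Path 4: T → N ← S → Y → L
  N is a collider here and neither N nor any of its descendants is conditioned on, so the collider stays closed — the path is blocked at N.
Path 5: T → Y → X ← L
  Y is a chain here and Y is conditioned on, so the path is blocked at Y.
Path 6: T → Y → L
  Y is a chain here and Y is conditioned on, so the path is blocked at Y.
Since every path is blocked, d-separation holds.

Yes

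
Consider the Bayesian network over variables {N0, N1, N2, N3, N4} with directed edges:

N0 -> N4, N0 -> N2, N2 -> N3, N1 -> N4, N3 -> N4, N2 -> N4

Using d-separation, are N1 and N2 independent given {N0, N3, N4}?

No

We examine all 3 paths between N1 and N2:
Path 1: N1 → N4 ← N0 → N2
  N0 is a fork here and N0 is conditioned on, so the path is blocked at N0.
Path 2: N1 → N4 ← N3 ← N2
  N3 is a chain here and N3 is conditioned on, so the path is blocked at N3.
Path 3: N1 → N4 ← N2
  N4 is a collider and N4 is conditioned on, which opens it — no node blocks this path, so it is active.
At least one path is unblocked, so d-separation fails.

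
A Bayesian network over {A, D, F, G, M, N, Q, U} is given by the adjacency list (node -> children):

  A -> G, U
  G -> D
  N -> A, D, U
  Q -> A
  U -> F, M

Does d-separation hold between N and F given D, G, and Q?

No

We examine all 3 paths between N and F:
Path 1: N → A → U → F
  A is a chain and A is not conditioned on; U is a chain and U is not conditioned on — no node blocks this path, so it is active.
Path 2: N → U → F
  U is a chain and U is not conditioned on — no node blocks this path, so it is active.
Path 3: N → D ← G ← A → U → F
  G is a chain here and G is conditioned on, so the path is blocked at G.
Because an active path exists, N and F are not d-separated.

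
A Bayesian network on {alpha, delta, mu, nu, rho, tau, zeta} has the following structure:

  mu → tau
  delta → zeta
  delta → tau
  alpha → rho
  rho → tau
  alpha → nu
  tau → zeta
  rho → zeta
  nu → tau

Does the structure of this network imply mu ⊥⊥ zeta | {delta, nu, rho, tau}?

We examine all 4 paths between mu and zeta:
Path 1: mu → tau ← delta → zeta
  delta is a fork here and delta is conditioned on, so the path is blocked at delta.
Path 2: mu → tau ← nu ← alpha → rho → zeta
  nu is a chain here and nu is conditioned on, so the path is blocked at nu.
Path 3: mu → tau → zeta
  tau is a chain here and tau is conditioned on, so the path is blocked at tau.
Path 4: mu → tau ← rho → zeta
  rho is a fork here and rho is conditioned on, so the path is blocked at rho.
Every path is blocked, so mu and zeta are d-separated given {delta, nu, rho, tau}.

Yes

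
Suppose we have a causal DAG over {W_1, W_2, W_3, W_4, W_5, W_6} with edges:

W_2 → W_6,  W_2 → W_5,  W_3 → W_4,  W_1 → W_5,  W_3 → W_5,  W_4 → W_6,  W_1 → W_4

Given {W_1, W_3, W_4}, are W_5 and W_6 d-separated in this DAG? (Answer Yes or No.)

We examine all 3 paths between W_5 and W_6:
  1. W_5 ← W_3 → W_4 → W_6 — W_3:fork[blocks]; W_4:chain[blocks] ⇒ blocked
  2. W_5 ← W_2 → W_6 — W_2:fork[open] ⇒ active
  3. W_5 ← W_1 → W_4 → W_6 — W_1:fork[blocks]; W_4:chain[blocks] ⇒ blocked
Because an active path exists, W_5 and W_6 are not d-separated.

No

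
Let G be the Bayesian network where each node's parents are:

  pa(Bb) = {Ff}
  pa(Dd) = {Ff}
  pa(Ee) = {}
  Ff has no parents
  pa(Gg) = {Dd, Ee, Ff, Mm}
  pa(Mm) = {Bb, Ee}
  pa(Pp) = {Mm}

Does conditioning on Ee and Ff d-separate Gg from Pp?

No

Enumerating the 4 paths from Gg to Pp and testing each for blocking by {Ee, Ff}:
Path 1: Gg ← Mm → Pp
  Mm is a fork and Mm is not conditioned on — no node blocks this path, so it is active.
Path 2: Gg ← Ee → Mm → Pp
  Ee is a fork here and Ee is conditioned on, so the path is blocked at Ee.
Path 3: Gg ← Dd ← Ff → Bb → Mm → Pp
  Ff is a fork here and Ff is conditioned on, so the path is blocked at Ff.
Path 4: Gg ← Ff → Bb → Mm → Pp
  Ff is a fork here and Ff is conditioned on, so the path is blocked at Ff.
Because an active path exists, Gg and Pp are not d-separated.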